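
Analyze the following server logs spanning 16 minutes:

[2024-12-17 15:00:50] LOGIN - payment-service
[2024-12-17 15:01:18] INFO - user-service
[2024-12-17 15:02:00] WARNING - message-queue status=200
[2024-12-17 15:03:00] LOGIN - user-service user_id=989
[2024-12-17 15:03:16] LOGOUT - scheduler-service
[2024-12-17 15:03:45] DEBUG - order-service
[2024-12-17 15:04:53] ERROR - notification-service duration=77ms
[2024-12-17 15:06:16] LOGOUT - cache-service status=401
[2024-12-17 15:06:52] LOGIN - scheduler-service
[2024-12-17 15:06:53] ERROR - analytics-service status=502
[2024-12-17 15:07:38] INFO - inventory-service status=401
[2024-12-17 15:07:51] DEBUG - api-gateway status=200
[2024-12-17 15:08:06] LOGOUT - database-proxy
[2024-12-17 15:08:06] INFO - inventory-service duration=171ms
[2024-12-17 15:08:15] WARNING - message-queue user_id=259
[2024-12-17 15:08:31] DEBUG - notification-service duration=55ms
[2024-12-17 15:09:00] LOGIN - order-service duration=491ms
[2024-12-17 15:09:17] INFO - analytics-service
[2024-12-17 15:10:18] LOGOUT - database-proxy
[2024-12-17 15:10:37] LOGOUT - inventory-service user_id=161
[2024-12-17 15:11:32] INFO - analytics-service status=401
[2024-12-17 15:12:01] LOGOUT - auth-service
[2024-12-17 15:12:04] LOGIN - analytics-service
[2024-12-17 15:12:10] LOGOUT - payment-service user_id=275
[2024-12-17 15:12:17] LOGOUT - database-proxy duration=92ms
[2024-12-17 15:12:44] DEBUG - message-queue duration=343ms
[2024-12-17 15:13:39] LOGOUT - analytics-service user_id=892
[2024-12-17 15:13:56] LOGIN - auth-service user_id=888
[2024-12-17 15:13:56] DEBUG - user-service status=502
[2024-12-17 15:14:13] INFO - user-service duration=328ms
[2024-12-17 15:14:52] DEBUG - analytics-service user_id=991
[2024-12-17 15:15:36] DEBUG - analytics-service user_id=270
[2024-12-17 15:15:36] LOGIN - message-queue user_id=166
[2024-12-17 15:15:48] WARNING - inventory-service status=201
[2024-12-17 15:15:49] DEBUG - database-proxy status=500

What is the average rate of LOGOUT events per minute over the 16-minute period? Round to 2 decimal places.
0.56

To calculate the rate:

1. Count total LOGOUT events: 9
2. Total time period: 16 minutes
3. Rate = 9 / 16 = 0.56 events per minute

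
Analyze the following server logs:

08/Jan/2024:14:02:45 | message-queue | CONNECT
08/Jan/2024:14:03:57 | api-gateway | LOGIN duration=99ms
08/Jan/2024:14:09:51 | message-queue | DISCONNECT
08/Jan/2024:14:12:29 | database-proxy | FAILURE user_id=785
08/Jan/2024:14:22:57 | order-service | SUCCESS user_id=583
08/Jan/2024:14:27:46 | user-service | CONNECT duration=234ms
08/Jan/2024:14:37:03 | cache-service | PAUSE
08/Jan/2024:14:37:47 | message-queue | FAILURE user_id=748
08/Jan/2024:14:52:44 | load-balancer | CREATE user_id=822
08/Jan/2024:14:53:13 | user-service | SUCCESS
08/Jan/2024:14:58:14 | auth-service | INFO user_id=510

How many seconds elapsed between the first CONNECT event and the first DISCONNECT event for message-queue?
426

To find the time between events:

1. Locate the first CONNECT event for message-queue: 08/Jan/2024:14:02:45
2. Locate the first DISCONNECT event for message-queue: 08/Jan/2024:14:09:51
3. Calculate the difference: 08/Jan/2024:14:09:51 - 08/Jan/2024:14:02:45 = 426 seconds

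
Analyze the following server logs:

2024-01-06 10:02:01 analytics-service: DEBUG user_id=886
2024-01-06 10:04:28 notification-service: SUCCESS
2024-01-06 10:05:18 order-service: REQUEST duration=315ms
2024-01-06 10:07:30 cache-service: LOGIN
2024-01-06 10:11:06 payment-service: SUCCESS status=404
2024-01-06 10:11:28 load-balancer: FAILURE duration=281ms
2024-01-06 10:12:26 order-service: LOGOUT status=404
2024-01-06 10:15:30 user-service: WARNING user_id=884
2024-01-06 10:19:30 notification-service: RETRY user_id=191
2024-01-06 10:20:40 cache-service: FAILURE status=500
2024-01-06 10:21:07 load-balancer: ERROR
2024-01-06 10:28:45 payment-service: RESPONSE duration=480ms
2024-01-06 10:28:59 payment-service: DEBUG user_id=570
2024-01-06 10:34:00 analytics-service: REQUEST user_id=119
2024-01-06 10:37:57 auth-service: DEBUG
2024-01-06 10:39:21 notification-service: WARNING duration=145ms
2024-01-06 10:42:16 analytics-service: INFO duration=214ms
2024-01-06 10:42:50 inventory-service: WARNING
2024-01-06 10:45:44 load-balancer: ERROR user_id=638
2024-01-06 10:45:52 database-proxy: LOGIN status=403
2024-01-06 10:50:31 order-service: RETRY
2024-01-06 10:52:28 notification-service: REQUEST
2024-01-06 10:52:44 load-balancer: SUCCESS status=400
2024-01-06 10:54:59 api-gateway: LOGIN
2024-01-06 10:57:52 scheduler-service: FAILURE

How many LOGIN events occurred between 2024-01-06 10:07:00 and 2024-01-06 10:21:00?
1

To count events in the time window:

1. Window boundaries: 2024-01-06 10:07:00 to 2024-01-06 10:21:00
2. Filter for LOGIN events within this window
3. Count matching events: 1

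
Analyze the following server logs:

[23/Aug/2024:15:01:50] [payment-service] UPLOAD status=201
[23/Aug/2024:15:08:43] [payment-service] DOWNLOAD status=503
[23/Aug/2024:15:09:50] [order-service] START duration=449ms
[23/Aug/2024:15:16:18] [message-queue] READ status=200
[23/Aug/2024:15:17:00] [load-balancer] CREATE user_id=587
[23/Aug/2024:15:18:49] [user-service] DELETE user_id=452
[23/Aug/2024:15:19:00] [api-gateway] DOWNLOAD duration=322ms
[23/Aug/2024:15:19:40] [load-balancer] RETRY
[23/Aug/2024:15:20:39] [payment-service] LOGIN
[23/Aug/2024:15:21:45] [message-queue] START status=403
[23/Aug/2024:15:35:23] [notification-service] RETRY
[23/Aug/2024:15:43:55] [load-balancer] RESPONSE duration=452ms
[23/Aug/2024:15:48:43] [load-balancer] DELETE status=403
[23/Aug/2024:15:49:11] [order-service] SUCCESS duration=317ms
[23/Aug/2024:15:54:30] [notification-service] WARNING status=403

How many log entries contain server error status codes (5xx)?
1

To find matching entries:

1. Pattern to match: server error status codes (5xx)
2. Scan each log entry for the pattern
3. Count matches: 1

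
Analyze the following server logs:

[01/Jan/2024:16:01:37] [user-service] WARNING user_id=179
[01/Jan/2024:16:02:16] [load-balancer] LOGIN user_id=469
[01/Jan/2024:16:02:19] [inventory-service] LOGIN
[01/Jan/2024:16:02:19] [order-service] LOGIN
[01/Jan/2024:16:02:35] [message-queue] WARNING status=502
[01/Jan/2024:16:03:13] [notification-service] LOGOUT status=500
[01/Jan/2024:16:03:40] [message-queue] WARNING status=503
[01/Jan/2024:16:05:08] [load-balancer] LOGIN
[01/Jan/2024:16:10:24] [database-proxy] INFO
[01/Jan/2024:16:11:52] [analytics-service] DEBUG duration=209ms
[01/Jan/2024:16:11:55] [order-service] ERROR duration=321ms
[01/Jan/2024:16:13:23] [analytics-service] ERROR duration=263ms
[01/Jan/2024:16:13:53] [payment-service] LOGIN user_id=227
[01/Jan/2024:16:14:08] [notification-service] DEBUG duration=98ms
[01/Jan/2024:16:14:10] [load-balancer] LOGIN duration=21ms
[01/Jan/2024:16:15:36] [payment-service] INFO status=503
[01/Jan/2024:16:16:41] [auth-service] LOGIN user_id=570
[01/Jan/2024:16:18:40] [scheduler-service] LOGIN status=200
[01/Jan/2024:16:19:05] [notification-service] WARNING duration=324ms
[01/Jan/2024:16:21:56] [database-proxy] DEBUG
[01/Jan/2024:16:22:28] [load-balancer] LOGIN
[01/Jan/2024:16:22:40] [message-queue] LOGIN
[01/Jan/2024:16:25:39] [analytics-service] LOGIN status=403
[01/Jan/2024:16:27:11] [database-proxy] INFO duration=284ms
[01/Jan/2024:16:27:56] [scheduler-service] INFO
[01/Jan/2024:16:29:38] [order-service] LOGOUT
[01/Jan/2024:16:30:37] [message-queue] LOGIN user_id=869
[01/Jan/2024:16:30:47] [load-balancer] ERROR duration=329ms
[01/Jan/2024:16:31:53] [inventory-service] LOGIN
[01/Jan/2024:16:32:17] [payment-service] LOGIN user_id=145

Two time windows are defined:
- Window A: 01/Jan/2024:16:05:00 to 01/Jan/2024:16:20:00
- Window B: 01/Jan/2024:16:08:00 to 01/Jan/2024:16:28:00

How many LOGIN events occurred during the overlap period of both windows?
4

To find overlap events:

1. Window A: 01/Jan/2024:16:05:00 to 01/Jan/2024:16:20:00
2. Window B: 01/Jan/2024:16:08:00 to 01/Jan/2024:16:28:00
3. Overlap period: 01/Jan/2024:16:08:00 to 01/Jan/2024:16:20:00
4. Count LOGIN events in overlap: 4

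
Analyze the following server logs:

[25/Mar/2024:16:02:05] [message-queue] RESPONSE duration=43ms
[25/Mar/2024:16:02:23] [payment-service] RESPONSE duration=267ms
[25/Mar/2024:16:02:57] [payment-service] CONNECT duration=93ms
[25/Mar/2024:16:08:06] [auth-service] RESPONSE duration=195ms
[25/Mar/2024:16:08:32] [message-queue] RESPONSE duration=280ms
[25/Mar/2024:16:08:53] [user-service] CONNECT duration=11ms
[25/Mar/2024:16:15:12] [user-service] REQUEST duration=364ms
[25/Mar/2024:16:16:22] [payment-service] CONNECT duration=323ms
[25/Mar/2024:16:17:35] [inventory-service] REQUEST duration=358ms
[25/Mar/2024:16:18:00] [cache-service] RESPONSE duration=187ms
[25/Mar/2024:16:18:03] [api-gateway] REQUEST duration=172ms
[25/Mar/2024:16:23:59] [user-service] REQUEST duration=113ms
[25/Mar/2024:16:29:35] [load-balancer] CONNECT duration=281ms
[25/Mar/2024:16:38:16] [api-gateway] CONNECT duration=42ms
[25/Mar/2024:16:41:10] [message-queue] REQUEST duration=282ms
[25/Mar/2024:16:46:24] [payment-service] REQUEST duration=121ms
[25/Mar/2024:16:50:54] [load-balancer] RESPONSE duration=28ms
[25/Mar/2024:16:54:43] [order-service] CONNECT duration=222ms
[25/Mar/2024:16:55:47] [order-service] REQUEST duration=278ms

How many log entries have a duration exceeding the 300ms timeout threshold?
3

To count timeouts:

1. Threshold: 300ms
2. Extract duration from each log entry
3. Count entries where duration > 300
4. Timeout count: 3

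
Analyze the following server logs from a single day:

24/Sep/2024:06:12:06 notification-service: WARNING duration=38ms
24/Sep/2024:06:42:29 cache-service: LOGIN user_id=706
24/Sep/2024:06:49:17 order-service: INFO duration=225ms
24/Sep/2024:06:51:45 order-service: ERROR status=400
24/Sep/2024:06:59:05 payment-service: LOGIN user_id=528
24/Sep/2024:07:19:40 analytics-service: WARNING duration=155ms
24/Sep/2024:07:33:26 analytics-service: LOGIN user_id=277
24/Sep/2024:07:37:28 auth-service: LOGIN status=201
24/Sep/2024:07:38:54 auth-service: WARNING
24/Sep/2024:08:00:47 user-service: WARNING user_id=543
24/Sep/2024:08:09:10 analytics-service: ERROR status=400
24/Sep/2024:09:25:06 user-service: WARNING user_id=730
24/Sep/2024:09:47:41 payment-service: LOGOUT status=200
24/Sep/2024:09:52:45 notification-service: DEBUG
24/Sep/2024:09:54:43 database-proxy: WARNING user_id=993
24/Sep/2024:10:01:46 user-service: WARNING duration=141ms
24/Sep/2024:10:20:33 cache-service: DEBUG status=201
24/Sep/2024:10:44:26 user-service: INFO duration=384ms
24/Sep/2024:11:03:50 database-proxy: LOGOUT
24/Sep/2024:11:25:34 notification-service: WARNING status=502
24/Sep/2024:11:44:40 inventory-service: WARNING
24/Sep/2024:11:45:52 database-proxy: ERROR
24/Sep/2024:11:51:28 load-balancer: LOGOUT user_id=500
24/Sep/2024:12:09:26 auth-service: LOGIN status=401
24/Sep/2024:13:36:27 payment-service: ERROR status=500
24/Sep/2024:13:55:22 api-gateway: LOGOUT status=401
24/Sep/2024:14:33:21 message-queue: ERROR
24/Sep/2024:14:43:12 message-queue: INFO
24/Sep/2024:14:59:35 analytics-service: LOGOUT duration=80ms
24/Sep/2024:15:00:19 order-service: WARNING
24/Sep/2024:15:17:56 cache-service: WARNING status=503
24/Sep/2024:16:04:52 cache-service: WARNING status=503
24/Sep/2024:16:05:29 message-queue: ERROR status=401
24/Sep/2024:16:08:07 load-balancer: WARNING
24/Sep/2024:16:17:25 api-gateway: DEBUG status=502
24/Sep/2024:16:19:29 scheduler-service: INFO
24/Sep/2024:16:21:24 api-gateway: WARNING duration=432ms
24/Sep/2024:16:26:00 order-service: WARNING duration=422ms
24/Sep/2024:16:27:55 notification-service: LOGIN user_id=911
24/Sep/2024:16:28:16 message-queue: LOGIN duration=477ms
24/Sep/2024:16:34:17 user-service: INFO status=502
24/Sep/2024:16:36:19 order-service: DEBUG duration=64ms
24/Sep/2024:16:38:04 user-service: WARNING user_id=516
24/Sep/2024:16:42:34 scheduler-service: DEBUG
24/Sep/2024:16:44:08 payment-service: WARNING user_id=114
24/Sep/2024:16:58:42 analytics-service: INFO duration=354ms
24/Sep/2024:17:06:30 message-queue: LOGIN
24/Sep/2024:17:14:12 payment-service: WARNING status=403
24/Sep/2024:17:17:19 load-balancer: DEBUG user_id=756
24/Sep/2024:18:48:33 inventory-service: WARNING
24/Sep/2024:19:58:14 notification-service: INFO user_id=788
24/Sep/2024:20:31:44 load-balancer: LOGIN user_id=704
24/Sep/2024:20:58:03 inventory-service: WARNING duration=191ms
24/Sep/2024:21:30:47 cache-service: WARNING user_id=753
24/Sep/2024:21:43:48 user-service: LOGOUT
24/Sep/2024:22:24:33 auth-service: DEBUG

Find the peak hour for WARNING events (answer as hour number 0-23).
16

To find the peak hour:

1. Group all WARNING events by hour
2. Count events in each hour
3. Find hour with maximum count
4. Peak hour: 16 (with 6 events)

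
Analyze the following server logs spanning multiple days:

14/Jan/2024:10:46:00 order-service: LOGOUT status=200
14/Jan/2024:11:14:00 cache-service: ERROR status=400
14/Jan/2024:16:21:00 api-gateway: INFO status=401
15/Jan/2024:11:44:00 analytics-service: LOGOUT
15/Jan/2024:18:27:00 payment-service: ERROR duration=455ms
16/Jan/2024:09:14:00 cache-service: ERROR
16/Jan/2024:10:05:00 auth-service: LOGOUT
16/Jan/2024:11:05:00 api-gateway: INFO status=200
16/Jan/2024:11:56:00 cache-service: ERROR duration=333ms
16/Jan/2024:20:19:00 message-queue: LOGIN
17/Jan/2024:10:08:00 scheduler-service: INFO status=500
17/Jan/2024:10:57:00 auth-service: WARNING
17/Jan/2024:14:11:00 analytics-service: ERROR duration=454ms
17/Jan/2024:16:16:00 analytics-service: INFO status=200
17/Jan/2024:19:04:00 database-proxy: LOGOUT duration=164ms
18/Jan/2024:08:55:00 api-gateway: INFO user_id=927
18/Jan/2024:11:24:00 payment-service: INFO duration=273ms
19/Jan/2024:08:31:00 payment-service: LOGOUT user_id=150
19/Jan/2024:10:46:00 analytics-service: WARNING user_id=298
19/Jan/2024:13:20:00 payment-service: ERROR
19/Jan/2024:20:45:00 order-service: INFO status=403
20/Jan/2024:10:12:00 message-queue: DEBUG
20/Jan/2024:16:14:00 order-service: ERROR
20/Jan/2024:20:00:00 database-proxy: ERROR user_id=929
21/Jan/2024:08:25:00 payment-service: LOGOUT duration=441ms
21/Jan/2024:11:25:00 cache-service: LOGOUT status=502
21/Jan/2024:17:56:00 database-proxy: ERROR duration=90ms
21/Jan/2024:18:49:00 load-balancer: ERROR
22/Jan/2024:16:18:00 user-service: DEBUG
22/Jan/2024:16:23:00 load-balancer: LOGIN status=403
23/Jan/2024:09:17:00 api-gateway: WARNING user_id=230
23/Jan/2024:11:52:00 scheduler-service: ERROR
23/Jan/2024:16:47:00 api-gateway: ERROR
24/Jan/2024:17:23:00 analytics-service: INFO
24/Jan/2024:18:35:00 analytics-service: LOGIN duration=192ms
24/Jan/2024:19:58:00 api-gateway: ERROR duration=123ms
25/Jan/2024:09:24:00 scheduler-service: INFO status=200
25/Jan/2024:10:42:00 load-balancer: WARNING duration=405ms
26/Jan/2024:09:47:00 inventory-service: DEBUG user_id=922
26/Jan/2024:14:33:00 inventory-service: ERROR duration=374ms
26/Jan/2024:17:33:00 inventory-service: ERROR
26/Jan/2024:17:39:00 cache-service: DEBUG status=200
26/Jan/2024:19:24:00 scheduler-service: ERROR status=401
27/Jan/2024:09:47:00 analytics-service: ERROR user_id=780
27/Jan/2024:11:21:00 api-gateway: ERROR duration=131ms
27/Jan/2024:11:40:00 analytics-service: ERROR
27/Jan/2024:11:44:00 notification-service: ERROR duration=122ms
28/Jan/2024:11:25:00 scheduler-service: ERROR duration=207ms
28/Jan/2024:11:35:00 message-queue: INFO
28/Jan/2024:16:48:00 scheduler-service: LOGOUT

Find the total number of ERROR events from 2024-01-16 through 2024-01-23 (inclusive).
10

To filter by date range:

1. Date range: 2024-01-16 through 2024-01-23, both dates inclusive
2. Filter for ERROR events whose date falls in this range
3. Count matching events: 10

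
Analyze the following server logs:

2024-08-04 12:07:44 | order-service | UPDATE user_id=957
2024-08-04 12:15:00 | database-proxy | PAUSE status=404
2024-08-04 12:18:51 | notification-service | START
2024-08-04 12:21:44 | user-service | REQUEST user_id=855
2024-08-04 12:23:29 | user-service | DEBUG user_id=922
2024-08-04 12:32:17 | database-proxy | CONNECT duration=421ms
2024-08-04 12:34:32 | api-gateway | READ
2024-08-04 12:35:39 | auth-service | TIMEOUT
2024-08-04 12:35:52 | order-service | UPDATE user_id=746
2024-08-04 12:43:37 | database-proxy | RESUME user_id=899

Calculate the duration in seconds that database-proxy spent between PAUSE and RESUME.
1717

To calculate state duration:

1. Find PAUSE event for database-proxy: 2024-08-04 12:15:00
2. Find RESUME event for database-proxy: 2024-08-04 12:43:37
3. Calculate duration: 2024-08-04 12:43:37 - 2024-08-04 12:15:00 = 1717 seconds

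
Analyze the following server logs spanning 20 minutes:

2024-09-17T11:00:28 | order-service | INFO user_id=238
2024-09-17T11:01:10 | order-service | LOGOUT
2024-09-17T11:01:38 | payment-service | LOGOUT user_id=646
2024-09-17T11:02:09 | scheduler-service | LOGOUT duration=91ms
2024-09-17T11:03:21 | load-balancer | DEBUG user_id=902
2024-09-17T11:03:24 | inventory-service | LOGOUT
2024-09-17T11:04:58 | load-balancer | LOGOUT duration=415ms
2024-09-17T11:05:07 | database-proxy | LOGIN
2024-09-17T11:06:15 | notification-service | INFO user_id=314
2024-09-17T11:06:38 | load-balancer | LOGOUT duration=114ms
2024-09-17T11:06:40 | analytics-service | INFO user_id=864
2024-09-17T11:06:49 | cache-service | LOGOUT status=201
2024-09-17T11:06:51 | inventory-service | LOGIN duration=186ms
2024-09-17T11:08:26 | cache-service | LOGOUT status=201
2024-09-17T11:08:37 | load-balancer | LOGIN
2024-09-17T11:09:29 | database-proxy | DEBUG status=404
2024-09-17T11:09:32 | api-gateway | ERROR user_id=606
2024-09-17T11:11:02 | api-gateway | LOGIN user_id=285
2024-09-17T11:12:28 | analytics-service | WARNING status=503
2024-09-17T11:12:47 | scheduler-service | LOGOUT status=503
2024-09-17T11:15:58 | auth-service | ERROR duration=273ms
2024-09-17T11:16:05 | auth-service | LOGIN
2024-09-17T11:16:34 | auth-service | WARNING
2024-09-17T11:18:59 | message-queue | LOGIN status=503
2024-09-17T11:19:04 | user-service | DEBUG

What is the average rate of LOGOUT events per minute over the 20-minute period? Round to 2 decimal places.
0.45

To calculate the rate:

1. Count total LOGOUT events: 9
2. Total time period: 20 minutes
3. Rate = 9 / 20 = 0.45 events per minute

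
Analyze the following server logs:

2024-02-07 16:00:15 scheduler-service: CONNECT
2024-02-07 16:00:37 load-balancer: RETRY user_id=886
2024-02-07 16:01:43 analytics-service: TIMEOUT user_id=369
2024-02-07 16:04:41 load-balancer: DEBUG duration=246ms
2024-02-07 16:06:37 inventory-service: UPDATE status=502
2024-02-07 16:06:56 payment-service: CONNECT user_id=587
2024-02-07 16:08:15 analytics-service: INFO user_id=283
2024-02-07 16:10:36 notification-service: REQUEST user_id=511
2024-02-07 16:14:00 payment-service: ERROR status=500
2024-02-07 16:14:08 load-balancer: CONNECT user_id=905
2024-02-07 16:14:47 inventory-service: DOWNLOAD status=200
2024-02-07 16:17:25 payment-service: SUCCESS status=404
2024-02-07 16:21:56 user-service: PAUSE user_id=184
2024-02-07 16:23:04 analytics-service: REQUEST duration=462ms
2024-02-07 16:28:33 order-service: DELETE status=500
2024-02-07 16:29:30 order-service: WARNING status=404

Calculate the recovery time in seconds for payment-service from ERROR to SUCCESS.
205

To calculate recovery time:

1. Find ERROR event for payment-service: 2024-02-07 16:14:00
2. Find next SUCCESS event for payment-service: 2024-02-07 16:17:25
3. Recovery time: 2024-02-07 16:17:25 - 2024-02-07 16:14:00 = 205 seconds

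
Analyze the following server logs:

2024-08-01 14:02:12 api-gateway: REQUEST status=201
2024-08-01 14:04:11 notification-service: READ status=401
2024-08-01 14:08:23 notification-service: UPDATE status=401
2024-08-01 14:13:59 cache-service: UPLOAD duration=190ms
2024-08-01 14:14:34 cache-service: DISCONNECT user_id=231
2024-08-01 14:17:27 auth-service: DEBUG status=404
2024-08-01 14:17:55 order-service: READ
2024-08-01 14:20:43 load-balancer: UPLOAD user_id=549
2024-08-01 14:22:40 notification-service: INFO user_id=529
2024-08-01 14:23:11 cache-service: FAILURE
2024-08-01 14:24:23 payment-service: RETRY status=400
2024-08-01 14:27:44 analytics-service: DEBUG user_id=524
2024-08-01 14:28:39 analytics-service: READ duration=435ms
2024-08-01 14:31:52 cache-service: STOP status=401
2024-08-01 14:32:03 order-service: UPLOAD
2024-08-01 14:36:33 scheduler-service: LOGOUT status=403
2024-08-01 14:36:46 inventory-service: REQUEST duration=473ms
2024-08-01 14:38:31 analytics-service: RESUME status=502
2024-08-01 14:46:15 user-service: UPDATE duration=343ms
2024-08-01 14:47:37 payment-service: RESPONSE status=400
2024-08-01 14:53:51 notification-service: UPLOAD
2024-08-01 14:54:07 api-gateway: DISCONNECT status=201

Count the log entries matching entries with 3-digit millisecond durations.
4

To find matching entries:

1. Pattern to match: entries with 3-digit millisecond durations
2. Scan each log entry for the pattern
3. Count matches: 4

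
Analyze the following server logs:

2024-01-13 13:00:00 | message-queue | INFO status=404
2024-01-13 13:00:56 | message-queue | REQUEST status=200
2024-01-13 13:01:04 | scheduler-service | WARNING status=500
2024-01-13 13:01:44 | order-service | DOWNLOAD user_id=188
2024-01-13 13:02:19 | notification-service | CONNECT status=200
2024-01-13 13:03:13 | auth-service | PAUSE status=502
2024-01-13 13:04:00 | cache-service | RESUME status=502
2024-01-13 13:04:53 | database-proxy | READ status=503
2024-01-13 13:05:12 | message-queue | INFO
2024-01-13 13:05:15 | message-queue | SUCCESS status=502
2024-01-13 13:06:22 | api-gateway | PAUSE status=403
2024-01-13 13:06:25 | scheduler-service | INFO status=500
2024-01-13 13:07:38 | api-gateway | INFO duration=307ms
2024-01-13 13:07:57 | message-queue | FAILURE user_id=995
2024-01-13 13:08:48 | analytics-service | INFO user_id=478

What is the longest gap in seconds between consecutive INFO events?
312

To find the longest gap:

1. Extract all INFO events in chronological order
2. Calculate time differences between consecutive events
3. Find the maximum difference
4. Longest gap: 312 seconds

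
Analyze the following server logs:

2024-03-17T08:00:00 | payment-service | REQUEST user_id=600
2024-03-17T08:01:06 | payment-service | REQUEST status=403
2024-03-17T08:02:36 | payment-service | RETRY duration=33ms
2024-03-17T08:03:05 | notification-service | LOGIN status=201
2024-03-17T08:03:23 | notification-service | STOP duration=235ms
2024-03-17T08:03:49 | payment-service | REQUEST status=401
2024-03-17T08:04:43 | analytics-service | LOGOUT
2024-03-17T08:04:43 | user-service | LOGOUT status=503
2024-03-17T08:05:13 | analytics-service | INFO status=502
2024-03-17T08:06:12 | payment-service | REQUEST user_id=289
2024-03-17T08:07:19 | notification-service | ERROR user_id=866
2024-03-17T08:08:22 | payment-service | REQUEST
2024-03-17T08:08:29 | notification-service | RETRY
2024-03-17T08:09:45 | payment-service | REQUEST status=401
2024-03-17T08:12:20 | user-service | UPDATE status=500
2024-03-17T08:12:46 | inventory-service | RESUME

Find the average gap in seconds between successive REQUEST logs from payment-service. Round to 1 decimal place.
117.0

To calculate average interval:

1. Find all REQUEST events for payment-service in order
2. Calculate time gaps between consecutive events
3. Compute mean of gaps: 585 / 5 = 117.0 seconds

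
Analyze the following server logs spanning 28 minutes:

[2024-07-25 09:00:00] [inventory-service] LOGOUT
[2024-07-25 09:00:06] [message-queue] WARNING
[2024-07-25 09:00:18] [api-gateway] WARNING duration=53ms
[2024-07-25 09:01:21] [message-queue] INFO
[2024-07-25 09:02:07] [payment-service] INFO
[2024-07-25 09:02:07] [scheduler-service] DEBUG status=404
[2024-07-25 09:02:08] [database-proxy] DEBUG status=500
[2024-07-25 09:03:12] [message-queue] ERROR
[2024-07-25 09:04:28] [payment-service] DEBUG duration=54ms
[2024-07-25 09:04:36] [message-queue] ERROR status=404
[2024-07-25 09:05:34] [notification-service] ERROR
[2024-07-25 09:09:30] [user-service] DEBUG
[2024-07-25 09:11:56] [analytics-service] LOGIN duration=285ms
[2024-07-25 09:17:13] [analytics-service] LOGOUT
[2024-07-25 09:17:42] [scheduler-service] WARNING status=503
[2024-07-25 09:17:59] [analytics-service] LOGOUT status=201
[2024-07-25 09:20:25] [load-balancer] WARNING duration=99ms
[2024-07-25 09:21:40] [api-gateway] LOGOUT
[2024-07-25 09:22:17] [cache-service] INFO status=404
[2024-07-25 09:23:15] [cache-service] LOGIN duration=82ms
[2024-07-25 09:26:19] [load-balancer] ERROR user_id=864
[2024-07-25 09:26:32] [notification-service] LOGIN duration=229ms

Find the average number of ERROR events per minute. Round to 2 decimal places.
0.14

To calculate the rate:

1. Count total ERROR events: 4
2. Total time period: 28 minutes
3. Rate = 4 / 28 = 0.14 events per minute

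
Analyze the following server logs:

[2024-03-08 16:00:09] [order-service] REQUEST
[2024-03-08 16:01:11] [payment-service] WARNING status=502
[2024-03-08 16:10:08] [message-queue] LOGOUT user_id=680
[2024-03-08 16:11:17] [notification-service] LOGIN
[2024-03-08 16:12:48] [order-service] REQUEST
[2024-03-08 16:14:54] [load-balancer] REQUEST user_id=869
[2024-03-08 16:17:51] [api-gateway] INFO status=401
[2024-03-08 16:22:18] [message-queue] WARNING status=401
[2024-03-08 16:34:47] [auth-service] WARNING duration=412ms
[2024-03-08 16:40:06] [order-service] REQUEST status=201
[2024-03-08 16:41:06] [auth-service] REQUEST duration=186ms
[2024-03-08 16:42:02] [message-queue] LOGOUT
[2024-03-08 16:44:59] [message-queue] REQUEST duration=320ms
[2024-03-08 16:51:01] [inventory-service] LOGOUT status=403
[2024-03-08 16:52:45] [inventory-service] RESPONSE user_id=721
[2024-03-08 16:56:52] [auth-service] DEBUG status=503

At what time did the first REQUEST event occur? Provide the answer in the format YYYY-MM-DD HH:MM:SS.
2024-03-08 16:00:09

To find the first event:

1. Filter for all REQUEST events
2. Sort by timestamp
3. Select the first one
4. Timestamp: 2024-03-08 16:00:09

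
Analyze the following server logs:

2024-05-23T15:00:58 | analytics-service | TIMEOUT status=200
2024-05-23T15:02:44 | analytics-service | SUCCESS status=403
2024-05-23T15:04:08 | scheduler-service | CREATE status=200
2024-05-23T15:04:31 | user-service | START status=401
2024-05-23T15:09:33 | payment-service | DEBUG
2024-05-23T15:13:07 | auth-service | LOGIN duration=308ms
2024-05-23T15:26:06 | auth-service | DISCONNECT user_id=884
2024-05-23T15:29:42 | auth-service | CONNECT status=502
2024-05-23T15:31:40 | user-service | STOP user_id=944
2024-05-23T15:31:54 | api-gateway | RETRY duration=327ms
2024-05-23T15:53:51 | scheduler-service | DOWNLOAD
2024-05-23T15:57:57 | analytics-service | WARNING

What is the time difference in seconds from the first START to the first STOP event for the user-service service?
1629

To find the time between events:

1. Locate the first START event for user-service: 2024-05-23T15:04:31
2. Locate the first STOP event for user-service: 2024-05-23T15:31:40
3. Calculate the difference: 2024-05-23T15:31:40 - 2024-05-23T15:04:31 = 1629 seconds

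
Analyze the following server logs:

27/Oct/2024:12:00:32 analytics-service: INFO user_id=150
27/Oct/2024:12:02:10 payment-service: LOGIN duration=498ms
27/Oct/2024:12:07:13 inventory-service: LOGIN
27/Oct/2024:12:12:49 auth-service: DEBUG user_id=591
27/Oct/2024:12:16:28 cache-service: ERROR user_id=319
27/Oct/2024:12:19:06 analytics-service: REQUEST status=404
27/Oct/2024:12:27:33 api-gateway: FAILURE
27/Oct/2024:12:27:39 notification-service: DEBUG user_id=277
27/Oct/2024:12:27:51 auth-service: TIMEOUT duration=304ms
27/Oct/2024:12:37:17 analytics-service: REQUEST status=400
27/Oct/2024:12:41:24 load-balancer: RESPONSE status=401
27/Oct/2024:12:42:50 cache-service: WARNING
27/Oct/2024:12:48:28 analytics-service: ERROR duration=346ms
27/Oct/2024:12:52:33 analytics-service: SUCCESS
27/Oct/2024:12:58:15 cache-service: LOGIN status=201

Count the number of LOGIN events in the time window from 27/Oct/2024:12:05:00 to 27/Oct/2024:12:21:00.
1

To count events in the time window:

1. Window boundaries: 27/Oct/2024:12:05:00 to 27/Oct/2024:12:21:00
2. Filter for LOGIN events within this window
3. Count matching events: 1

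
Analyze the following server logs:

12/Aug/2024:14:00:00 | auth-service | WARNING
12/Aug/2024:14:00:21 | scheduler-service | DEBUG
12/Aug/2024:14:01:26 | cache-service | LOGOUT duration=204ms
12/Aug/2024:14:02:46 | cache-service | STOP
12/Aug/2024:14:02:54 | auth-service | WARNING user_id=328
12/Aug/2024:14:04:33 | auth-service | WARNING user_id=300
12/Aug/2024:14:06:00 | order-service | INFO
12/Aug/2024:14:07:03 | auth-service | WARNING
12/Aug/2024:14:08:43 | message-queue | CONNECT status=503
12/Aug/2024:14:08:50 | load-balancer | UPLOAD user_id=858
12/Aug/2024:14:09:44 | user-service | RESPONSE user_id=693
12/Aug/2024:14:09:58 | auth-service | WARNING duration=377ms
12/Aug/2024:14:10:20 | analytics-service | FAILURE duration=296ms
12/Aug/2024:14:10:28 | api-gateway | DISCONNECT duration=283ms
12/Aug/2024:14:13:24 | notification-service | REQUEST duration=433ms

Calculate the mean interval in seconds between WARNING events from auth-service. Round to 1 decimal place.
149.5

To calculate average interval:

1. Find all WARNING events for auth-service in order
2. Calculate time gaps between consecutive events
3. Compute mean of gaps: 598 / 4 = 149.5 seconds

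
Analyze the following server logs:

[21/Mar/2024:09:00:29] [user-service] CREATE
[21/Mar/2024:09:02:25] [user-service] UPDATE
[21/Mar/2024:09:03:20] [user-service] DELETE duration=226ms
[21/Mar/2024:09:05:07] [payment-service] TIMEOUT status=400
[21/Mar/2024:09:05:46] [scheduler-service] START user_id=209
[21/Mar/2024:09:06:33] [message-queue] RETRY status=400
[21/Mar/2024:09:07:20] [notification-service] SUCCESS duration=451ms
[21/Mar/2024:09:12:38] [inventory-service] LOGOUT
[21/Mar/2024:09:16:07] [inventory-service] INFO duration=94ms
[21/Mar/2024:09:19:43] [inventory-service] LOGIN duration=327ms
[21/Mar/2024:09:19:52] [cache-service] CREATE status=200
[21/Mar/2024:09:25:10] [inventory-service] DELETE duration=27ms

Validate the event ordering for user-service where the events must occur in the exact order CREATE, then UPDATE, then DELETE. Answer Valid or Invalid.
Valid

To validate ordering:

1. Required order: CREATE → UPDATE → DELETE
2. Rule: the events must occur in the exact order CREATE, then UPDATE, then DELETE
3. Check actual order of events for user-service
4. Result: Valid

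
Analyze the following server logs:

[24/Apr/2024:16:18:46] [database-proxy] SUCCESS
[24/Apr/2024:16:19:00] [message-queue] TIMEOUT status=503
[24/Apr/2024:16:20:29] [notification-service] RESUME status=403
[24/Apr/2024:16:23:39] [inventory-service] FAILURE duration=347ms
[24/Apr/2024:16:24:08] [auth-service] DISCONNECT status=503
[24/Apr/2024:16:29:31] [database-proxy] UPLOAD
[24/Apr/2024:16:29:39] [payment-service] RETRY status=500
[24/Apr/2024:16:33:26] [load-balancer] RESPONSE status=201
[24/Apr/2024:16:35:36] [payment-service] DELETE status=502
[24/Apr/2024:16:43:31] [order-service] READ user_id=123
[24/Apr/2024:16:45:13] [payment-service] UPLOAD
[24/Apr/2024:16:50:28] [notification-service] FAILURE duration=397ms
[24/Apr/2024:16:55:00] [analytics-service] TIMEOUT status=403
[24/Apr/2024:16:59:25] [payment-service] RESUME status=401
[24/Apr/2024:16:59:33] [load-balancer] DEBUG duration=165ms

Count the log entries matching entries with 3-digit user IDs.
1

To find matching entries:

1. Pattern to match: entries with 3-digit user IDs
2. Scan each log entry for the pattern
3. Count matches: 1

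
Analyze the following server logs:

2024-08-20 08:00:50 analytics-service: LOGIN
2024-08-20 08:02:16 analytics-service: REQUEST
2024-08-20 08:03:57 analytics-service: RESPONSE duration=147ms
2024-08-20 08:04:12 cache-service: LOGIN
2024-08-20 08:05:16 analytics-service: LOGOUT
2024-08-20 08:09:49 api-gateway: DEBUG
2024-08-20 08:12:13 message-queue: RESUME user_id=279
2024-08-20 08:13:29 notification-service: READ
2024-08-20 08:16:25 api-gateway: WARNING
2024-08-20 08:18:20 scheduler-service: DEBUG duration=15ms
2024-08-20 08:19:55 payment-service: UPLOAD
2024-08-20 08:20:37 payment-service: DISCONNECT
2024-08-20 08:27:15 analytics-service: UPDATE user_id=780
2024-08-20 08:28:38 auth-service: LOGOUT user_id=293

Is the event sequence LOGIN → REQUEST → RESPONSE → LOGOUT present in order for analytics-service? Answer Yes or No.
Yes

To verify sequence order:

1. Find all events in sequence LOGIN → REQUEST → RESPONSE → LOGOUT for analytics-service
2. Extract their timestamps
3. Check if timestamps are in ascending order
4. Result: Yes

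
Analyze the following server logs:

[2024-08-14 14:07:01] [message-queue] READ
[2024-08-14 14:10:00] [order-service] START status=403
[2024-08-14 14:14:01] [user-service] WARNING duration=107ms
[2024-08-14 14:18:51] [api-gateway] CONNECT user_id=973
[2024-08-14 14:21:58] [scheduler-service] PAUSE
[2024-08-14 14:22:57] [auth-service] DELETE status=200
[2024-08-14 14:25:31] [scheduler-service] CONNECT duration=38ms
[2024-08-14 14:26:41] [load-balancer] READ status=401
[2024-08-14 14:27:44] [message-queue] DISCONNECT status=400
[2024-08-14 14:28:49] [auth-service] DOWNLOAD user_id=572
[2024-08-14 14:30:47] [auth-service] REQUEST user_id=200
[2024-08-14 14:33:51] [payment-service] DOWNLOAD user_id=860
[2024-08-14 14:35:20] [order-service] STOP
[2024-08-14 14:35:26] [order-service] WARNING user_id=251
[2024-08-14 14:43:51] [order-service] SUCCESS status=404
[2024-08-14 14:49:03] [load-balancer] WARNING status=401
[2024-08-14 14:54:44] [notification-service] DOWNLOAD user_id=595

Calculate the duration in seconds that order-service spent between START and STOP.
1520

To calculate state duration:

1. Find START event for order-service: 2024-08-14 14:10:00
2. Find STOP event for order-service: 2024-08-14 14:35:20
3. Calculate duration: 2024-08-14 14:35:20 - 2024-08-14 14:10:00 = 1520 seconds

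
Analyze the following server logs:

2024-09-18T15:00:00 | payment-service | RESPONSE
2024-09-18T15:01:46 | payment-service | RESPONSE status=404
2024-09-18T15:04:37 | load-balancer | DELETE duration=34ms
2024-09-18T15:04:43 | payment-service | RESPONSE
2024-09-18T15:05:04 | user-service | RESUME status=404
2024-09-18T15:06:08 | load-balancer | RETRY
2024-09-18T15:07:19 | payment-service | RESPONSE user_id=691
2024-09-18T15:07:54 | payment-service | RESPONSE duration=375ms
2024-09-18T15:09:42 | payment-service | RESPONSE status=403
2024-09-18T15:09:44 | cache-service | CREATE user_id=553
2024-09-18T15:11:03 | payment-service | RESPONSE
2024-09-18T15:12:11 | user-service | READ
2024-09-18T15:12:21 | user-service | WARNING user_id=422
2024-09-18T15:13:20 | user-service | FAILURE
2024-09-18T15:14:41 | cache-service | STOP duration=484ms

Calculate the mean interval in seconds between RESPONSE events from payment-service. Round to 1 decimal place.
110.5

To calculate average interval:

1. Find all RESPONSE events for payment-service in order
2. Calculate time gaps between consecutive events
3. Compute mean of gaps: 663 / 6 = 110.5 seconds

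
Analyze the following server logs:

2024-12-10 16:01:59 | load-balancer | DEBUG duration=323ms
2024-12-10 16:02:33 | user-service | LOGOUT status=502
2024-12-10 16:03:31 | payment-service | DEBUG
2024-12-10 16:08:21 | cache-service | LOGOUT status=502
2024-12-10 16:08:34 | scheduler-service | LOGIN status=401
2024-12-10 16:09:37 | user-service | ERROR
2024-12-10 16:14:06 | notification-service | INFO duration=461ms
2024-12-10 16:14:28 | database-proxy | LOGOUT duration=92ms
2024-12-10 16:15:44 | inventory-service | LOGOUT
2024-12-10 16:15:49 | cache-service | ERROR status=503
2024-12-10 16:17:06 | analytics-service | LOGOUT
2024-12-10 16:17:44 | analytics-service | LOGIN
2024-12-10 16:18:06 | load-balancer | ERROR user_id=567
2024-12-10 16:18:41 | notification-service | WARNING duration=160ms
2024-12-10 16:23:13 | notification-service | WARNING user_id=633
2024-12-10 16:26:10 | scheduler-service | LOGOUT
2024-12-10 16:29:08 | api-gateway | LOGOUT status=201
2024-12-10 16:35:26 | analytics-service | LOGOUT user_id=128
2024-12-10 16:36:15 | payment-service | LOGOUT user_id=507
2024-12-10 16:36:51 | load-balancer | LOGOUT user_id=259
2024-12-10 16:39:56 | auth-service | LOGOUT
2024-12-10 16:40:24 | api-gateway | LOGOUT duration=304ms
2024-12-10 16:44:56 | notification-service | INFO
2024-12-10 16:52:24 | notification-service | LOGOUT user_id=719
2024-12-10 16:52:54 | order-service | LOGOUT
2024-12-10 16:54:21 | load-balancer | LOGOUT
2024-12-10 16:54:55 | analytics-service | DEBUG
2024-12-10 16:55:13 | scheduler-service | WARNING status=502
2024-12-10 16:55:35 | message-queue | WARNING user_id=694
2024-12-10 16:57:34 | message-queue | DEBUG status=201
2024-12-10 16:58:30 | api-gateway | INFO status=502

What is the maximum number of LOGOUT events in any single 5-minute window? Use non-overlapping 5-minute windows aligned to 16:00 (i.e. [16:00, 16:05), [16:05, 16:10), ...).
4

To find the burst window:

1. Divide the log period into non-overlapping 5-minute windows starting at 16:00
2. Count LOGOUT events in each window
3. Find the window with maximum count
4. Maximum events in a window: 4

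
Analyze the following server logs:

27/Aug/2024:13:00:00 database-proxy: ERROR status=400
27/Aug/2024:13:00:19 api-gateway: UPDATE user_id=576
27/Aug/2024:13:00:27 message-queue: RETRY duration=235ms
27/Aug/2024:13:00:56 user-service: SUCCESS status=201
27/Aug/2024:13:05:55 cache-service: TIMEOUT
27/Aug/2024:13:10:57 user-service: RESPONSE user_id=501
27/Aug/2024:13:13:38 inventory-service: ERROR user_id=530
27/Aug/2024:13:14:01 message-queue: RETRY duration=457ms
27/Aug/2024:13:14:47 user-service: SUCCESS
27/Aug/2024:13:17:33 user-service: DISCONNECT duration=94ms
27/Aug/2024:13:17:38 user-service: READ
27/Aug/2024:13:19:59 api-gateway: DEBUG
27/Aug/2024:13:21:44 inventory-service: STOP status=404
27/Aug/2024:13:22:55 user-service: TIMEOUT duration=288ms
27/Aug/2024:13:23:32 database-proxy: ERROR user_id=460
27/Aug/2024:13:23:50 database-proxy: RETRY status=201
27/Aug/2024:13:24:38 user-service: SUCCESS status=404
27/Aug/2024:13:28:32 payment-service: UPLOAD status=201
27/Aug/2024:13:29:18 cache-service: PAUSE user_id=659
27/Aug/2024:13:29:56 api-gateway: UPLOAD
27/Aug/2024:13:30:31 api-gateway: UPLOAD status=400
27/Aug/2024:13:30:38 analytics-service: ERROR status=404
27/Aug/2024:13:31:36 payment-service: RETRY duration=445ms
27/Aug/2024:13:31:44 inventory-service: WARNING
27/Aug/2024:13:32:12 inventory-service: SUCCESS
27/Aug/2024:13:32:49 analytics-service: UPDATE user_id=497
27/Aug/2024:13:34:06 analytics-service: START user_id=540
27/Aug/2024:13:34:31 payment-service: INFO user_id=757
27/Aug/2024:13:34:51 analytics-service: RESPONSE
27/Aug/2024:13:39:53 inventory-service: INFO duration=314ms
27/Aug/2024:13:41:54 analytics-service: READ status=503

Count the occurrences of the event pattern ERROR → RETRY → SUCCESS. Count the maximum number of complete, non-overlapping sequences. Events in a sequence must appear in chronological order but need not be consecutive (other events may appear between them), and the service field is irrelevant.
4

To count sequences:

1. Look for pattern: ERROR → RETRY → SUCCESS
2. Greedily scan the log in chronological order, matching each sequence element in turn (ignoring service)
3. Each time the full pattern completes, increment the count and restart matching from the next event
4. Complete non-overlapping sequences found: 4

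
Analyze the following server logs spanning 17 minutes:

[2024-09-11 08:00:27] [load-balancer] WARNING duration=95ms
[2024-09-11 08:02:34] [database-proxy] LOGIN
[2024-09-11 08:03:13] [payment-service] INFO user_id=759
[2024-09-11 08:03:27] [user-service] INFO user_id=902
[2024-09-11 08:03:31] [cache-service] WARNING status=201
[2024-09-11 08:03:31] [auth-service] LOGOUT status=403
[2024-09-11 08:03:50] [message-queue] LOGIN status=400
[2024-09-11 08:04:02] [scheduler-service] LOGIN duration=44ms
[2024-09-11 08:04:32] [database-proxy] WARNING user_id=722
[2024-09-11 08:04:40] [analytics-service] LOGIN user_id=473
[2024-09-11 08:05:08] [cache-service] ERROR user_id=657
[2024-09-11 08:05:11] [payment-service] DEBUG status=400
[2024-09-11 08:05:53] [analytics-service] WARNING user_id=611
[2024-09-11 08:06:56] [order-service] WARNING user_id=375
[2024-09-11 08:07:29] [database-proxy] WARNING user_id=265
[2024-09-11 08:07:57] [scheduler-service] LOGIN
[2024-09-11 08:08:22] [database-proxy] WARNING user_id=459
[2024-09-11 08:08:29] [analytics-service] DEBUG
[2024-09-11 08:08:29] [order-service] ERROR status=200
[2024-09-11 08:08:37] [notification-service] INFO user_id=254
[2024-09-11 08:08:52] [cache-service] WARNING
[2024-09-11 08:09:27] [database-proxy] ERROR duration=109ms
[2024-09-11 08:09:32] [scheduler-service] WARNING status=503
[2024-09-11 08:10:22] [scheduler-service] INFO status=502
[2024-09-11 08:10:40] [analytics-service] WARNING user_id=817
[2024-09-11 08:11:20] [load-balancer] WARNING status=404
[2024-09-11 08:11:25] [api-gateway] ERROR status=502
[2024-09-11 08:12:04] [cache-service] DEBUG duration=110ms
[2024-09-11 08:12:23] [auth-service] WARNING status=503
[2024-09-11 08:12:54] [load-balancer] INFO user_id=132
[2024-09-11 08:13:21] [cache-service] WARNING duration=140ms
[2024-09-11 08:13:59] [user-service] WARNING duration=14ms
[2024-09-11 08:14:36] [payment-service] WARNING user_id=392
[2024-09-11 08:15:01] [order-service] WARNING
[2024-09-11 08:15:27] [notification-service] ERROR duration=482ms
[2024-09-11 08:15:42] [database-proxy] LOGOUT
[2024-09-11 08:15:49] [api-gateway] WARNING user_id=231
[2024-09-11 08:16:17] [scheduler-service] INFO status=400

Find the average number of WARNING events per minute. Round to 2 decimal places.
1.0

To calculate the rate:

1. Count total WARNING events: 17
2. Total time period: 17 minutes
3. Rate = 17 / 17 = 1.0 events per minute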